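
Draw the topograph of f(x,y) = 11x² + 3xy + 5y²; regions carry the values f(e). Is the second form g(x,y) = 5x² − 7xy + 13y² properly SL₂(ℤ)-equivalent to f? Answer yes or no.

D₁ = -211, D₂ = -211
f: flip: (11,3,5)→(5,-3,11)
f: reduced (well bottom): (5,-3,11) with a≤c, −a<b≤a
g: translate: b→3 (≡-7 mod 10), so (5,-7,13)→(5,3,11)
g: reduced (well bottom): (5,3,11) with a≤c, −a<b≤a
reduced forms (5, -3, 11) vs (5, 3, 11) ⇒ inequivalent

no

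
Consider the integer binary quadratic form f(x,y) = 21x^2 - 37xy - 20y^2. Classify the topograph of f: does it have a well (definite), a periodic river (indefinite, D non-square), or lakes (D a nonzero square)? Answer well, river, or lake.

D = b²−4ac = (-37)² − 4·21·(-20) = 3049
D > 0 non-square ⇒ indefinite ⇒ periodic river

river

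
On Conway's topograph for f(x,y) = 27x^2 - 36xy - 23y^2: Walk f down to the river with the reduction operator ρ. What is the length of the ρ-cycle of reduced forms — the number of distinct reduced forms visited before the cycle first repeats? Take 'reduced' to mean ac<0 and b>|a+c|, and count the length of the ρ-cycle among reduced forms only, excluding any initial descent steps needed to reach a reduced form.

D = 3780, ⌊√D⌋ = 61
descent: ρ → (-23,36,27)  [lands on river]
river: ρ → (27,18,-32)
river: ρ → (-32,46,13)
river: ρ → (13,58,-8)
river: ρ → (-8,54,27)
river: ρ → (27,54,-8)
river: ρ → (-8,58,13)
river: ρ → (13,46,-32)
river: ρ → (-32,18,27)
river: ρ → (27,36,-23)
river: ρ → (-23,56,7)
river: ρ → (7,56,-23)
ρ-cycle length = 12 (tail of 1 descent step not counted)

12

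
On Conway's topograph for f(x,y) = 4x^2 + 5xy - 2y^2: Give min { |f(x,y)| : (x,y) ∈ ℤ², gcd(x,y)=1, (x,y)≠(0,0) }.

river: ρ → (-2,7,1)
river: ρ → (1,7,-2)
river: ρ → (-2,5,4)
river: ρ → (4,3,-3)
river: ρ → (-3,3,4)
river: ρ → (4,5,-2)
closes: descent 0, river 6
min |a| on river = 1

1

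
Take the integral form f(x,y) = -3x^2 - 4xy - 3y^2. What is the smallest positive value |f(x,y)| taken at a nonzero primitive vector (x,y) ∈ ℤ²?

translate: b→-2 (≡4 mod 6), so (3,4,3)→(3,-2,2)
flip: (3,-2,2)→(2,2,3)
reduced (well bottom): (2,2,3) with a≤c, −a<b≤a
well minimum |f| = |-2| = 2 (negative-definite)

2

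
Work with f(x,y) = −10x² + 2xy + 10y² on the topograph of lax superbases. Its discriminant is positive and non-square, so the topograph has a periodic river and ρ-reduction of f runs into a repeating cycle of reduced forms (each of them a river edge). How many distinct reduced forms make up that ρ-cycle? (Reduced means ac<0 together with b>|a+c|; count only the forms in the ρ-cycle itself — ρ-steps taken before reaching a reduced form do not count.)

D = 404, ⌊√D⌋ = 20
river: ρ → (10,18,-2)
river: ρ → (-2,18,10)
river: ρ → (10,2,-10)
river: ρ → (-10,18,2)
river: ρ → (2,18,-10)
river: ρ → (-10,2,10)
ρ-cycle length = 6 (tail of 0 descent steps not counted)

6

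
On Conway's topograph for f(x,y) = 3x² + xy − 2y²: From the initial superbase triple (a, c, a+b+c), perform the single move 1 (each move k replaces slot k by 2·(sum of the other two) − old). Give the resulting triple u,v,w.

start (3,-2,2) = (f(1,0),f(0,1),f(1,1))
replace slot 1: 2·((-2)+2) − 3 = -3 → (-3,-2,2)

-3,-2,2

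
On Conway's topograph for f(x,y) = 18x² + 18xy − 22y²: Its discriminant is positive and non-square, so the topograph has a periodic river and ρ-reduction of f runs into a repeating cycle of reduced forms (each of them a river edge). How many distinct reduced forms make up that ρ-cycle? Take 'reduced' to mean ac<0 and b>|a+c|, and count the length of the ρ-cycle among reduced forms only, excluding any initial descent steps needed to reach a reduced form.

D = 1908, ⌊√D⌋ = 43
river: ρ → (-22,26,14)
river: ρ → (14,30,-18)
river: ρ → (-18,42,2)
river: ρ → (2,42,-18)
river: ρ → (-18,30,14)
river: ρ → (14,26,-22)
river: ρ → (-22,18,18)
river: ρ → (18,18,-22)
ρ-cycle length = 8 (tail of 0 descent steps not counted)

8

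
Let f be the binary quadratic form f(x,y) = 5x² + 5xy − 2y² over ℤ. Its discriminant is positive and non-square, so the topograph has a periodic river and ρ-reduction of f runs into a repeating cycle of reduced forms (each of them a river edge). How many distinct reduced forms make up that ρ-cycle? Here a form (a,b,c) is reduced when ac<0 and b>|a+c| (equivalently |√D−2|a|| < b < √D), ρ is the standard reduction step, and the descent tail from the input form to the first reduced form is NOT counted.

D = 65, ⌊√D⌋ = 8
river: ρ → (-2,7,2)
river: ρ → (2,5,-5)
river: ρ → (-5,5,2)
river: ρ → (2,7,-2)
river: ρ → (-2,5,5)
river: ρ → (5,5,-2)
ρ-cycle length = 6 (tail of 0 descent steps not counted)

6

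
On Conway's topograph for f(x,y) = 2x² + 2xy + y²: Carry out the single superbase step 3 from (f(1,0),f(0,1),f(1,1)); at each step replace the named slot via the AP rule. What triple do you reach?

start (2,1,5) = (f(1,0),f(0,1),f(1,1))
replace slot 3: 2·(2+1) − 5 = 1 → (2,1,1)

2,1,1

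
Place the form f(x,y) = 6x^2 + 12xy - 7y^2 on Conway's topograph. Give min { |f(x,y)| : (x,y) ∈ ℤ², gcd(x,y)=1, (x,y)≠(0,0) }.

river: ρ → (-7,16,2)
river: ρ → (2,16,-7)
river: ρ → (-7,12,6)
river: ρ → (6,12,-7)
closes: descent 0, river 4
min |a| on river = 2

2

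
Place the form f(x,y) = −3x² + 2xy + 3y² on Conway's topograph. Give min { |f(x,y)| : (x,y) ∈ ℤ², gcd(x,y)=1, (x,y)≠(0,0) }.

river: ρ → (3,4,-2)
river: ρ → (-2,4,3)
river: ρ → (3,2,-3)
river: ρ → (-3,4,2)
river: ρ → (2,4,-3)
river: ρ → (-3,2,3)
closes: descent 0, river 6
min |a| on river = 2

2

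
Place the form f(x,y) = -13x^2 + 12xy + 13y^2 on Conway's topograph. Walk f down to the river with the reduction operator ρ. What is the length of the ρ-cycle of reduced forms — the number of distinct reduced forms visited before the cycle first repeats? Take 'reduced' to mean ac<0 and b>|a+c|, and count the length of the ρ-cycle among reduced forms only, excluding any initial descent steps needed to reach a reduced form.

D = 820, ⌊√D⌋ = 28
river: ρ → (13,14,-12)
river: ρ → (-12,10,15)
river: ρ → (15,20,-7)
river: ρ → (-7,22,12)
river: ρ → (12,26,-3)
river: ρ → (-3,28,3)
river: ρ → (3,26,-12)
river: ρ → (-12,22,7)
river: ρ → (7,20,-15)
river: ρ → (-15,10,12)
river: ρ → (12,14,-13)
river: ρ → (-13,12,13)
ρ-cycle length = 12 (tail of 0 descent steps not counted)

12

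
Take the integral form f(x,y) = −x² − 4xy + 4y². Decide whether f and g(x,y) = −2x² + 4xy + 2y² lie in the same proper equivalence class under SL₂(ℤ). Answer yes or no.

D₁ = 32, D₂ = 32
river cycle of f (length 2): (4, 4, -1), (-1, 4, 4)
river cycle of g (length 2): (2, 4, -2), (-2, 4, 2)
cycles differ ⇒ inequivalent

no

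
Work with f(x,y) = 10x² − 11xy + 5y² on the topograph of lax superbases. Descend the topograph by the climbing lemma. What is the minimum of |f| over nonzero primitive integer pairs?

translate: b→9 (≡-11 mod 20), so (10,-11,5)→(10,9,4)
flip: (10,9,4)→(4,-9,10)
translate: b→-1 (≡-9 mod 8), so (4,-9,10)→(4,-1,5)
reduced (well bottom): (4,-1,5) with a≤c, −a<b≤a
well minimum = a = 4

4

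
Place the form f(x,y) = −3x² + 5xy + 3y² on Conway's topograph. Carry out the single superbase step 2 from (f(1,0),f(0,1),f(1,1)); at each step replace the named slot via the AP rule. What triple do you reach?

start (-3,3,5) = (f(1,0),f(0,1),f(1,1))
replace slot 2: 2·((-3)+5) − 3 = 1 → (-3,1,5)

-3,1,5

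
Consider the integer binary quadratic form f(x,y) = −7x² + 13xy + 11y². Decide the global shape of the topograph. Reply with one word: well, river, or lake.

D = b²−4ac = 13² − 4·(-7)·11 = 477
D > 0 non-square ⇒ indefinite ⇒ periodic river

river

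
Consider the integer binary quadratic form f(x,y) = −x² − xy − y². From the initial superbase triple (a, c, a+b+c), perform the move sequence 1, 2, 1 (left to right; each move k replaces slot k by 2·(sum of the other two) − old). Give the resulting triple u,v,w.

start (-1,-1,-3) = (f(1,0),f(0,1),f(1,1))
replace slot 1: 2·((-1)+(-3)) − (-1) = -7 → (-7,-1,-3)
replace slot 2: 2·((-7)+(-3)) − (-1) = -19 → (-7,-19,-3)
replace slot 1: 2·((-19)+(-3)) − (-7) = -37 → (-37,-19,-3)

-37,-19,-3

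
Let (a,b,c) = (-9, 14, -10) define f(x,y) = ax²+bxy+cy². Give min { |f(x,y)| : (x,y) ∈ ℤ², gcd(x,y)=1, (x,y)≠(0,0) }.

translate: b→4 (≡-14 mod 18), so (9,-14,10)→(9,4,5)
flip: (9,4,5)→(5,-4,9)
reduced (well bottom): (5,-4,9) with a≤c, −a<b≤a
well minimum |f| = |-5| = 5 (negative-definite)

5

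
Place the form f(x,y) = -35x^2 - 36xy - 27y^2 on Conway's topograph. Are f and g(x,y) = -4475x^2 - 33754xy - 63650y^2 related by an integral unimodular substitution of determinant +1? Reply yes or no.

D₁ = -2484, D₂ = -2484
f is negative-definite; reduce −f:
−f: translate: b→-34 (≡36 mod 70), so (35,36,27)→(35,-34,26)
−f: flip: (35,-34,26)→(26,34,35)
−f: translate: b→-18 (≡34 mod 52), so (26,34,35)→(26,-18,27)
−f: reduced (well bottom): (26,-18,27) with a≤c, −a<b≤a
flip sign back: reduced form of f is (-26,18,-27)
g is negative-definite; reduce −g:
−g: translate: b→-2046 (≡33754 mod 8950), so (4475,33754,63650)→(4475,-2046,234)
−g: flip: (4475,-2046,234)→(234,2046,4475)
−g: translate: b→174 (≡2046 mod 468), so (234,2046,4475)→(234,174,35)
−g: flip: (234,174,35)→(35,-174,234)
−g: translate: b→-34 (≡-174 mod 70), so (35,-174,234)→(35,-34,26)
−g: flip: (35,-34,26)→(26,34,35)
−g: translate: b→-18 (≡34 mod 52), so (26,34,35)→(26,-18,27)
−g: reduced (well bottom): (26,-18,27) with a≤c, −a<b≤a
flip sign back: reduced form of g is (-26,18,-27)
reduced forms (-26, 18, -27) vs (-26, 18, -27) ⇒ equivalent

yes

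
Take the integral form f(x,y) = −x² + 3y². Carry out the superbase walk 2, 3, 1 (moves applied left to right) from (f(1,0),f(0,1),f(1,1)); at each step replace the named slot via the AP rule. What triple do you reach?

start (-1,3,2) = (f(1,0),f(0,1),f(1,1))
replace slot 2: 2·((-1)+2) − 3 = -1 → (-1,-1,2)
replace slot 3: 2·((-1)+(-1)) − 2 = -6 → (-1,-1,-6)
replace slot 1: 2·((-1)+(-6)) − (-1) = -13 → (-13,-1,-6)

-13,-1,-6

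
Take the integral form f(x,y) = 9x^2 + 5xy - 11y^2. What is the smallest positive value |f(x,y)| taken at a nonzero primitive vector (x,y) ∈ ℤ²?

river: ρ → (-11,17,3)
river: ρ → (3,19,-5)
river: ρ → (-5,11,15)
river: ρ → (15,19,-1)
river: ρ → (-1,19,15)
river: ρ → (15,11,-5)
river: ρ → (-5,19,3)
river: ρ → (3,17,-11)
river: ρ → (-11,5,9)
river: ρ → (9,13,-7)
river: ρ → (-7,15,7)
river: ρ → (7,13,-9)
river: ρ → (-9,5,11)
river: ρ → (11,17,-3)
river: ρ → (-3,19,5)
river: ρ → (5,11,-15)
river: ρ → (-15,19,1)
river: ρ → (1,19,-15)
river: ρ → (-15,11,5)
river: ρ → (5,19,-3)
river: ρ → (-3,17,11)
river: ρ → (11,5,-9)
river: ρ → (-9,13,7)
river: ρ → (7,15,-7)
river: ρ → (-7,13,9)
river: ρ → (9,5,-11)
closes: descent 0, river 26
min |a| on river = 1

1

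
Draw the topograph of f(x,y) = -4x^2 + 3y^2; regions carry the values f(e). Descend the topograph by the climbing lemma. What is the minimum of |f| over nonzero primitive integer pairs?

descent: ρ → (3,6,-1)  [lands on river]
river: ρ → (-1,6,3)
closes: descent 1, river 2
min |a| on river = 1

1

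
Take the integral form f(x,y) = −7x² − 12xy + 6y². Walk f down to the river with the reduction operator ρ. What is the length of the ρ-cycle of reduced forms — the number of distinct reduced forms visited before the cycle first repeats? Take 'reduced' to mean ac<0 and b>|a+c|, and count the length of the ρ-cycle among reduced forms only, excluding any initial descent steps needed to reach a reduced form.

D = 312, ⌊√D⌋ = 17
descent: ρ → (6,12,-7)  [lands on river]
river: ρ → (-7,16,2)
river: ρ → (2,16,-7)
river: ρ → (-7,12,6)
ρ-cycle length = 4 (tail of 1 descent step not counted)

4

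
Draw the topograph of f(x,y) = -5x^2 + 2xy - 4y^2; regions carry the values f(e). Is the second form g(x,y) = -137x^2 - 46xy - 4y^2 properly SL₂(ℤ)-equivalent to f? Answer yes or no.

D₁ = -76, D₂ = -76
f is negative-definite; reduce −f:
−f: flip: (5,-2,4)→(4,2,5)
−f: reduced (well bottom): (4,2,5) with a≤c, −a<b≤a
flip sign back: reduced form of f is (-4,-2,-5)
g is negative-definite; reduce −g:
−g: flip: (137,46,4)→(4,-46,137)
−g: translate: b→2 (≡-46 mod 8), so (4,-46,137)→(4,2,5)
−g: reduced (well bottom): (4,2,5) with a≤c, −a<b≤a
flip sign back: reduced form of g is (-4,-2,-5)
reduced forms (-4, -2, -5) vs (-4, -2, -5) ⇒ equivalent

yes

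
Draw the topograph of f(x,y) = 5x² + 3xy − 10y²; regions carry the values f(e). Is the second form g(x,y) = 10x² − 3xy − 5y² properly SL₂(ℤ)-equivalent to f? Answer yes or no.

D₁ = 209, D₂ = 209
river cycle of f (length 12): (5, 13, -2), (-2, 11, 11), (11, 11, -2), (-2, 13, 5), (5, 7, -8), (-8, 9, 4), (4, 7, -10), (-10, 13, 1), (1, 13, -10), (-10, 7, 4), … (2 more)
river cycle of g (length 12): (-5, 13, 2), (2, 11, -11), (-11, 11, 2), (2, 13, -5), (-5, 7, 8), (8, 9, -4), (-4, 7, 10), (10, 13, -1), (-1, 13, 10), (10, 7, -4), … (2 more)
cycles differ ⇒ inequivalent

no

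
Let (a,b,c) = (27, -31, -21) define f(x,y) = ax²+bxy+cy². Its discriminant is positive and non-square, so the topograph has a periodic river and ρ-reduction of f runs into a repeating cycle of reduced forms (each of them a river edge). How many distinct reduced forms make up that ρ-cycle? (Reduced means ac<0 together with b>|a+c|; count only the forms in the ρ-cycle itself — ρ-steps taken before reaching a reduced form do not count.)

D = 3229, ⌊√D⌋ = 56
descent: ρ → (-21,31,27)  [lands on river]
river: ρ → (27,23,-25)
river: ρ → (-25,27,25)
river: ρ → (25,23,-27)
river: ρ → (-27,31,21)
river: ρ → (21,53,-5)
river: ρ → (-5,47,51)
river: ρ → (51,55,-1)
river: ρ → (-1,55,51)
river: ρ → (51,47,-5)
river: ρ → (-5,53,21)
river: ρ → (21,31,-27)
river: ρ → (-27,23,25)
river: ρ → (25,27,-25)
river: ρ → (-25,23,27)
river: ρ → (27,31,-21)
river: ρ → (-21,53,5)
river: ρ → (5,47,-51)
river: ρ → (-51,55,1)
river: ρ → (1,55,-51)
river: ρ → (-51,47,5)
river: ρ → (5,53,-21)
ρ-cycle length = 22 (tail of 1 descent step not counted)

22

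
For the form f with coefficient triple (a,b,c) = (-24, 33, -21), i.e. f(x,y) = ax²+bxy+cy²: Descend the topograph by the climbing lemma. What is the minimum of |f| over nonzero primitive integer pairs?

translate: b→15 (≡-33 mod 48), so (24,-33,21)→(24,15,12)
flip: (24,15,12)→(12,-15,24)
translate: b→9 (≡-15 mod 24), so (12,-15,24)→(12,9,21)
reduced (well bottom): (12,9,21) with a≤c, −a<b≤a
well minimum |f| = |-12| = 12 (negative-definite)

12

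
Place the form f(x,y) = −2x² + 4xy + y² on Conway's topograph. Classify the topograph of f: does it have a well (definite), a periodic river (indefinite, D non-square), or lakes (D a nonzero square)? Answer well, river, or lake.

D = b²−4ac = 4² − 4·(-2)·1 = 24
D > 0 non-square ⇒ indefinite ⇒ periodic river

river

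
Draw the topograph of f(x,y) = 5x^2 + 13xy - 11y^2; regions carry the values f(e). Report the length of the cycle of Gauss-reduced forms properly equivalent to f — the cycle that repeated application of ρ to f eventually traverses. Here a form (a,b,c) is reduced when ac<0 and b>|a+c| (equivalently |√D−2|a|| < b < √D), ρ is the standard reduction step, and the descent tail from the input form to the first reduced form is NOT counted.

D = 389, ⌊√D⌋ = 19
river: ρ → (-11,9,7)
river: ρ → (7,19,-1)
river: ρ → (-1,19,7)
river: ρ → (7,9,-11)
river: ρ → (-11,13,5)
river: ρ → (5,17,-5)
river: ρ → (-5,13,11)
river: ρ → (11,9,-7)
river: ρ → (-7,19,1)
river: ρ → (1,19,-7)
river: ρ → (-7,9,11)
river: ρ → (11,13,-5)
river: ρ → (-5,17,5)
river: ρ → (5,13,-11)
ρ-cycle length = 14 (tail of 0 descent steps not counted)

14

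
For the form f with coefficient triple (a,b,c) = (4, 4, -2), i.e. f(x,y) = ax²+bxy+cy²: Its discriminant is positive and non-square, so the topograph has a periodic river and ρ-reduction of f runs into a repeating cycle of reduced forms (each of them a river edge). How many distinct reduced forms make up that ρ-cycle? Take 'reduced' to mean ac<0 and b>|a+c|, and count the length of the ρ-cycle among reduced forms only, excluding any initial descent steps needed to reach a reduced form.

D = 48, ⌊√D⌋ = 6
river: ρ → (-2,4,4)
river: ρ → (4,4,-2)
ρ-cycle length = 2 (tail of 0 descent steps not counted)

2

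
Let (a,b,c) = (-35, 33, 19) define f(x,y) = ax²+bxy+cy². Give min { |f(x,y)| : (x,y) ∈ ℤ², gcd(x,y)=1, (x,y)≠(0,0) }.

river: ρ → (19,43,-25)
river: ρ → (-25,57,5)
river: ρ → (5,53,-47)
river: ρ → (-47,41,11)
river: ρ → (11,47,-35)
river: ρ → (-35,23,23)
river: ρ → (23,23,-35)
river: ρ → (-35,47,11)
river: ρ → (11,41,-47)
river: ρ → (-47,53,5)
river: ρ → (5,57,-25)
river: ρ → (-25,43,19)
river: ρ → (19,33,-35)
river: ρ → (-35,37,17)
river: ρ → (17,31,-41)
river: ρ → (-41,51,7)
river: ρ → (7,61,-1)
river: ρ → (-1,61,7)
river: ρ → (7,51,-41)
river: ρ → (-41,31,17)
river: ρ → (17,37,-35)
river: ρ → (-35,33,19)
closes: descent 0, river 22
min |a| on river = 1

1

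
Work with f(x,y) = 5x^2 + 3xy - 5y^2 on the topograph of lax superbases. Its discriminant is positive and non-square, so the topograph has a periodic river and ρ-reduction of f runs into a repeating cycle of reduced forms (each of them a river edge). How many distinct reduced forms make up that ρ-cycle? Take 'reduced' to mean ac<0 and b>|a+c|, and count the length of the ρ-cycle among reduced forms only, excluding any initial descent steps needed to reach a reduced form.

D = 109, ⌊√D⌋ = 10
river: ρ → (-5,7,3)
river: ρ → (3,5,-7)
river: ρ → (-7,9,1)
river: ρ → (1,9,-7)
river: ρ → (-7,5,3)
river: ρ → (3,7,-5)
river: ρ → (-5,3,5)
river: ρ → (5,7,-3)
river: ρ → (-3,5,7)
river: ρ → (7,9,-1)
river: ρ → (-1,9,7)
river: ρ → (7,5,-3)
river: ρ → (-3,7,5)
river: ρ → (5,3,-5)
ρ-cycle length = 14 (tail of 0 descent steps not counted)

14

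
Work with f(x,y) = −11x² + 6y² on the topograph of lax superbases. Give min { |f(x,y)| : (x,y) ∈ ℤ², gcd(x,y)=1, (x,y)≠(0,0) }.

descent: ρ → (6,12,-5)  [lands on river]
river: ρ → (-5,8,10)
river: ρ → (10,12,-3)
river: ρ → (-3,12,10)
river: ρ → (10,8,-5)
river: ρ → (-5,12,6)
closes: descent 1, river 6
min |a| on river = 3

3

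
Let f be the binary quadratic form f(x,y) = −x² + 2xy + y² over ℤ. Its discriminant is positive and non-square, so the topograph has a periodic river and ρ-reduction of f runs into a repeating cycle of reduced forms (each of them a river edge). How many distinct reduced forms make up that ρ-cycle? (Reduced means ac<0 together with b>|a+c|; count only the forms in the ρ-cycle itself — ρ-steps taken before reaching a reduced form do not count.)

D = 8, ⌊√D⌋ = 2
river: ρ → (1,2,-1)
river: ρ → (-1,2,1)
ρ-cycle length = 2 (tail of 0 descent steps not counted)

2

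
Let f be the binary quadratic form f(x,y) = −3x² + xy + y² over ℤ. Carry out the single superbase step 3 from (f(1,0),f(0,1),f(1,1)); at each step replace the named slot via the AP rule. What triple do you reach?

start (-3,1,-1) = (f(1,0),f(0,1),f(1,1))
replace slot 3: 2·((-3)+1) − (-1) = -3 → (-3,1,-3)

-3,1,-3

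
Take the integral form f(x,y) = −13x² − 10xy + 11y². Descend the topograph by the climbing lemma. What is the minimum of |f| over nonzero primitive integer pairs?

descent: ρ → (11,10,-13)  [lands on river]
river: ρ → (-13,16,8)
river: ρ → (8,16,-13)
river: ρ → (-13,10,11)
river: ρ → (11,12,-12)
river: ρ → (-12,12,11)
closes: descent 1, river 6
min |a| on river = 8

8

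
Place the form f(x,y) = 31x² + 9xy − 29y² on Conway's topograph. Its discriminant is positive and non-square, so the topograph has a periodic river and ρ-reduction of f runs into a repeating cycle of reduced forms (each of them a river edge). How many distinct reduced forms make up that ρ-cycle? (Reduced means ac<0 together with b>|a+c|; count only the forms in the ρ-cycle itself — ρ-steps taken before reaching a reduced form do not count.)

D = 3677, ⌊√D⌋ = 60
river: ρ → (-29,49,11)
river: ρ → (11,39,-49)
river: ρ → (-49,59,1)
river: ρ → (1,59,-49)
river: ρ → (-49,39,11)
river: ρ → (11,49,-29)
river: ρ → (-29,9,31)
river: ρ → (31,53,-7)
river: ρ → (-7,59,7)
river: ρ → (7,53,-31)
river: ρ → (-31,9,29)
river: ρ → (29,49,-11)
river: ρ → (-11,39,49)
river: ρ → (49,59,-1)
river: ρ → (-1,59,49)
river: ρ → (49,39,-11)
river: ρ → (-11,49,29)
river: ρ → (29,9,-31)
river: ρ → (-31,53,7)
river: ρ → (7,59,-7)
river: ρ → (-7,53,31)
river: ρ → (31,9,-29)
ρ-cycle length = 22 (tail of 0 descent steps not counted)

22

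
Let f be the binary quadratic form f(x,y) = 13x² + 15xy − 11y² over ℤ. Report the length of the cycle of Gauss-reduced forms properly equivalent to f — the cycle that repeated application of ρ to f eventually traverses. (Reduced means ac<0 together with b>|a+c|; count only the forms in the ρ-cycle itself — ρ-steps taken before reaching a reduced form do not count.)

D = 797, ⌊√D⌋ = 28
river: ρ → (-11,7,17)
river: ρ → (17,27,-1)
river: ρ → (-1,27,17)
river: ρ → (17,7,-11)
river: ρ → (-11,15,13)
river: ρ → (13,11,-13)
river: ρ → (-13,15,11)
river: ρ → (11,7,-17)
river: ρ → (-17,27,1)
river: ρ → (1,27,-17)
river: ρ → (-17,7,11)
river: ρ → (11,15,-13)
river: ρ → (-13,11,13)
river: ρ → (13,15,-11)
ρ-cycle length = 14 (tail of 0 descent steps not counted)

14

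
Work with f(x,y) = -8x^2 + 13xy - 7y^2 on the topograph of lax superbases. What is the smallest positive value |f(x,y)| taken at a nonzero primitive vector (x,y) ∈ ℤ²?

translate: b→3 (≡-13 mod 16), so (8,-13,7)→(8,3,2)
flip: (8,3,2)→(2,-3,8)
translate: b→1 (≡-3 mod 4), so (2,-3,8)→(2,1,7)
reduced (well bottom): (2,1,7) with a≤c, −a<b≤a
well minimum |f| = |-2| = 2 (negative-definite)

2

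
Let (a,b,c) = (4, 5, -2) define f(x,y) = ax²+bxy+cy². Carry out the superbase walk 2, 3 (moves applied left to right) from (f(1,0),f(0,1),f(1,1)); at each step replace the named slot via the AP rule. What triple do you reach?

start (4,-2,7) = (f(1,0),f(0,1),f(1,1))
replace slot 2: 2·(4+7) − (-2) = 24 → (4,24,7)
replace slot 3: 2·(4+24) − 7 = 49 → (4,24,49)

4,24,49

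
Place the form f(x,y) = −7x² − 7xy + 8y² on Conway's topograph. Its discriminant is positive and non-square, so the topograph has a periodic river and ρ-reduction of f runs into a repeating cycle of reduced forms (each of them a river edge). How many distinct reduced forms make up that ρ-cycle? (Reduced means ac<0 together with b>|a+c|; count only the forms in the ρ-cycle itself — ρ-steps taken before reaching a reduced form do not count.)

D = 273, ⌊√D⌋ = 16
descent: ρ → (8,7,-7)  [lands on river]
river: ρ → (-7,7,8)
river: ρ → (8,9,-6)
river: ρ → (-6,15,2)
river: ρ → (2,13,-13)
river: ρ → (-13,13,2)
river: ρ → (2,15,-6)
river: ρ → (-6,9,8)
ρ-cycle length = 8 (tail of 1 descent step not counted)

8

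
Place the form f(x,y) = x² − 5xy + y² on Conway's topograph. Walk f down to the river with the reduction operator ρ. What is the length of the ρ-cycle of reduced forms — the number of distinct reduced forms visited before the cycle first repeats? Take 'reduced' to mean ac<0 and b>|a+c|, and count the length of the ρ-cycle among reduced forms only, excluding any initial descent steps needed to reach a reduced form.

D = 21, ⌊√D⌋ = 4
descent: ρ → (1,3,-3)  [lands on river]
river: ρ → (-3,3,1)
ρ-cycle length = 2 (tail of 1 descent step not counted)

2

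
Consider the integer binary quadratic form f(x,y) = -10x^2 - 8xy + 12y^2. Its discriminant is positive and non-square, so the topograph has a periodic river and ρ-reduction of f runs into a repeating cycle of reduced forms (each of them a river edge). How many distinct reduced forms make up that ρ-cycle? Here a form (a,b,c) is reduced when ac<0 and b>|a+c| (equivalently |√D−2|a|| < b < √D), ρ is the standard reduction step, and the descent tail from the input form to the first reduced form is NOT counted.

D = 544, ⌊√D⌋ = 23
descent: ρ → (12,8,-10)  [lands on river]
river: ρ → (-10,12,10)
river: ρ → (10,8,-12)
river: ρ → (-12,16,6)
river: ρ → (6,20,-6)
river: ρ → (-6,16,12)
ρ-cycle length = 6 (tail of 1 descent step not counted)

6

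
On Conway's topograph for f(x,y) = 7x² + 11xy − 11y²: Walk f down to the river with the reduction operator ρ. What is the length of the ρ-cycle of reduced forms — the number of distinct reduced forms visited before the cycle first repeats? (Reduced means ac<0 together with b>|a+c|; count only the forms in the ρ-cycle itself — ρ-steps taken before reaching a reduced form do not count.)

D = 429, ⌊√D⌋ = 20
river: ρ → (-11,11,7)
river: ρ → (7,17,-5)
river: ρ → (-5,13,13)
river: ρ → (13,13,-5)
river: ρ → (-5,17,7)
river: ρ → (7,11,-11)
ρ-cycle length = 6 (tail of 0 descent steps not counted)

6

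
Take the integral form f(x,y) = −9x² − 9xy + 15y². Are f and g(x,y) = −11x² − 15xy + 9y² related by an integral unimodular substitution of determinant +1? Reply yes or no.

D₁ = 621, D₂ = 621
river cycle of f (length 4): (15, 9, -9), (-9, 9, 15), (15, 21, -3), (-3, 21, 15)
river cycle of g (length 4): (9, 15, -11), (-11, 7, 13), (13, 19, -5), (-5, 21, 9)
cycles differ ⇒ inequivalent

no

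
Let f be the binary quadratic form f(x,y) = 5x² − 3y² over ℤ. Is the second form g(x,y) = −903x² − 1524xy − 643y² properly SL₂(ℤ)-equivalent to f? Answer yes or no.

D₁ = 60, D₂ = 60
river cycle of f (length 2): (-3, 6, 2), (2, 6, -3)
river cycle of g (length 2): (-3, 6, 2), (2, 6, -3)
cycles coincide ⇒ equivalent

yes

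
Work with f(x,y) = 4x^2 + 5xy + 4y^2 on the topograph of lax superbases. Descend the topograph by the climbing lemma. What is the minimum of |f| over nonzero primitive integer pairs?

translate: b→-3 (≡5 mod 8), so (4,5,4)→(4,-3,3)
flip: (4,-3,3)→(3,3,4)
reduced (well bottom): (3,3,4) with a≤c, −a<b≤a
well minimum = a = 3

3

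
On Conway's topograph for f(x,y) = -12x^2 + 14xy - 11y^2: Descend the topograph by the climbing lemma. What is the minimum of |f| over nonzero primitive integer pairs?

translate: b→10 (≡-14 mod 24), so (12,-14,11)→(12,10,9)
flip: (12,10,9)→(9,-10,12)
translate: b→8 (≡-10 mod 18), so (9,-10,12)→(9,8,11)
reduced (well bottom): (9,8,11) with a≤c, −a<b≤a
well minimum |f| = |-9| = 9 (negative-definite)

9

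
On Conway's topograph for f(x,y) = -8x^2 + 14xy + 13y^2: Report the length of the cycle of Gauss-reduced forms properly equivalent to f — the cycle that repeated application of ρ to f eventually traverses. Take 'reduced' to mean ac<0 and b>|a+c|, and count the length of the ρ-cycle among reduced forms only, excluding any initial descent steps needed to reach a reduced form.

D = 612, ⌊√D⌋ = 24
river: ρ → (13,12,-9)
river: ρ → (-9,24,1)
river: ρ → (1,24,-9)
river: ρ → (-9,12,13)
river: ρ → (13,14,-8)
river: ρ → (-8,18,9)
river: ρ → (9,18,-8)
river: ρ → (-8,14,13)
ρ-cycle length = 8 (tail of 0 descent steps not counted)

8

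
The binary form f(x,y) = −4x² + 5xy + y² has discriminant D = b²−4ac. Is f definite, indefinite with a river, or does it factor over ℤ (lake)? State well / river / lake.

D = b²−4ac = 5² − 4·(-4)·1 = 41
D > 0 non-square ⇒ indefinite ⇒ periodic river

river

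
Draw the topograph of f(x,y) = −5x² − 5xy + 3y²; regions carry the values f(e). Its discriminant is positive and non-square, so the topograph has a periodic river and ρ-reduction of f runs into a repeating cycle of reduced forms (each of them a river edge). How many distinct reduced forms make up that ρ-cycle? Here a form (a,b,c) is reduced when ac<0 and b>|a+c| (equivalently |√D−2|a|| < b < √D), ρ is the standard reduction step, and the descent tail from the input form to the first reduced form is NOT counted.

D = 85, ⌊√D⌋ = 9
descent: ρ → (3,5,-5)  [lands on river]
river: ρ → (-5,5,3)
river: ρ → (3,7,-3)
river: ρ → (-3,5,5)
river: ρ → (5,5,-3)
river: ρ → (-3,7,3)
ρ-cycle length = 6 (tail of 1 descent step not counted)

6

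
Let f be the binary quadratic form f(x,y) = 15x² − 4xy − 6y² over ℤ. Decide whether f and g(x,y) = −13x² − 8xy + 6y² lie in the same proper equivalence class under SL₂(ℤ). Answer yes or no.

D₁ = 376, D₂ = 376
river cycle of f (length 16): (-6, 16, 5), (5, 14, -9), (-9, 4, 10), (10, 16, -3), (-3, 14, 15), (15, 16, -2), (-2, 16, 15), (15, 14, -3), (-3, 16, 10), (10, 4, -9), … (6 more)
river cycle of g (length 16): (6, 8, -13), (-13, 18, 1), (1, 18, -13), (-13, 8, 6), (6, 16, -5), (-5, 14, 9), (9, 4, -10), (-10, 16, 3), (3, 14, -15), (-15, 16, 2), … (6 more)
cycles differ ⇒ inequivalent

no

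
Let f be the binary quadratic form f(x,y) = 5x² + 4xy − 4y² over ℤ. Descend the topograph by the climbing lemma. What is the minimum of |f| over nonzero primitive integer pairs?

river: ρ → (-4,4,5)
river: ρ → (5,6,-3)
river: ρ → (-3,6,5)
river: ρ → (5,4,-4)
closes: descent 0, river 4
min |a| on river = 3

3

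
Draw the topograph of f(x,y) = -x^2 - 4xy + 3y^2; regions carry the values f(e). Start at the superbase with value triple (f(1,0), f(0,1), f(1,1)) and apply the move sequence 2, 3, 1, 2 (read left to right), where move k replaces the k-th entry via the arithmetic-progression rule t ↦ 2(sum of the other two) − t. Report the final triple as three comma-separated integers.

start (-1,3,-2) = (f(1,0),f(0,1),f(1,1))
replace slot 2: 2·((-1)+(-2)) − 3 = -9 → (-1,-9,-2)
replace slot 3: 2·((-1)+(-9)) − (-2) = -18 → (-1,-9,-18)
replace slot 1: 2·((-9)+(-18)) − (-1) = -53 → (-53,-9,-18)
replace slot 2: 2·((-53)+(-18)) − (-9) = -133 → (-53,-133,-18)

-53,-133,-18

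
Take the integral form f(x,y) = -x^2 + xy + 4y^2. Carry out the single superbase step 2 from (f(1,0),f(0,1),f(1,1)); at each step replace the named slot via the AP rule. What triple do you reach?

start (-1,4,4) = (f(1,0),f(0,1),f(1,1))
replace slot 2: 2·((-1)+4) − 4 = 2 → (-1,2,4)

-1,2,4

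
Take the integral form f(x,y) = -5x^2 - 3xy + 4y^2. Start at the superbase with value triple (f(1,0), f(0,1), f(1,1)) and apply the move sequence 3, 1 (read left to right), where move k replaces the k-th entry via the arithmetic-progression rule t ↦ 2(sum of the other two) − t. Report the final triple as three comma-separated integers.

start (-5,4,-4) = (f(1,0),f(0,1),f(1,1))
replace slot 3: 2·((-5)+4) − (-4) = 2 → (-5,4,2)
replace slot 1: 2·(4+2) − (-5) = 17 → (17,4,2)

17,4,2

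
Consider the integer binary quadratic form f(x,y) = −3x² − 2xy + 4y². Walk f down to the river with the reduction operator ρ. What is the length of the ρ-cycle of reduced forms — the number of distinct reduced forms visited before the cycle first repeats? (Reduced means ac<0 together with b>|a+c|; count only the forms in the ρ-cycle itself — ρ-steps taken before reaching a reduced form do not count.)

D = 52, ⌊√D⌋ = 7
descent: ρ → (4,2,-3)  [lands on river]
river: ρ → (-3,4,3)
river: ρ → (3,2,-4)
river: ρ → (-4,6,1)
river: ρ → (1,6,-4)
river: ρ → (-4,2,3)
river: ρ → (3,4,-3)
river: ρ → (-3,2,4)
river: ρ → (4,6,-1)
river: ρ → (-1,6,4)
ρ-cycle length = 10 (tail of 1 descent step not counted)

10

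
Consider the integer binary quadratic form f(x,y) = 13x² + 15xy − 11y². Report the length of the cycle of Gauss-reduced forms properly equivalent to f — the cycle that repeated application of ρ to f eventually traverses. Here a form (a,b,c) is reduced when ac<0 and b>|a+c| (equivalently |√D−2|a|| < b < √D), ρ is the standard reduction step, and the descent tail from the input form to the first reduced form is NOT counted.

D = 797, ⌊√D⌋ = 28
river: ρ → (-11,7,17)
river: ρ → (17,27,-1)
river: ρ → (-1,27,17)
river: ρ → (17,7,-11)
river: ρ → (-11,15,13)
river: ρ → (13,11,-13)
river: ρ → (-13,15,11)
river: ρ → (11,7,-17)
river: ρ → (-17,27,1)
river: ρ → (1,27,-17)
river: ρ → (-17,7,11)
river: ρ → (11,15,-13)
river: ρ → (-13,11,13)
river: ρ → (13,15,-11)
ρ-cycle length = 14 (tail of 0 descent steps not counted)

14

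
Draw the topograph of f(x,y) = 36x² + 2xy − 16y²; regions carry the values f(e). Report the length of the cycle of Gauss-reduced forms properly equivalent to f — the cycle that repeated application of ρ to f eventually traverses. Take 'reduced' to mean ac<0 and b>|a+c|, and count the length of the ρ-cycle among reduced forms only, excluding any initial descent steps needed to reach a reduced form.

D = 2308, ⌊√D⌋ = 48
descent: ρ → (-16,30,22)  [lands on river]
river: ρ → (22,14,-24)
river: ρ → (-24,34,12)
river: ρ → (12,38,-18)
river: ρ → (-18,34,16)
river: ρ → (16,30,-22)
river: ρ → (-22,14,24)
river: ρ → (24,34,-12)
river: ρ → (-12,38,18)
river: ρ → (18,34,-16)
ρ-cycle length = 10 (tail of 1 descent step not counted)

10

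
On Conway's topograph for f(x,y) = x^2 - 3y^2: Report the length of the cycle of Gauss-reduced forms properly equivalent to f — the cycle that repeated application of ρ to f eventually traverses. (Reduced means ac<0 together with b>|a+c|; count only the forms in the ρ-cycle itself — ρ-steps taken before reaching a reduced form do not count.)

D = 12, ⌊√D⌋ = 3
descent: ρ → (-3,0,1)
descent: ρ → (1,2,-2)  [lands on river]
river: ρ → (-2,2,1)
ρ-cycle length = 2 (tail of 2 descent steps not counted)

2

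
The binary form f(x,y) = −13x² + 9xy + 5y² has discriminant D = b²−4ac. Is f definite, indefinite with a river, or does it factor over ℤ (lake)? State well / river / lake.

D = b²−4ac = 9² − 4·(-13)·5 = 341
D > 0 non-square ⇒ indefinite ⇒ periodic river

river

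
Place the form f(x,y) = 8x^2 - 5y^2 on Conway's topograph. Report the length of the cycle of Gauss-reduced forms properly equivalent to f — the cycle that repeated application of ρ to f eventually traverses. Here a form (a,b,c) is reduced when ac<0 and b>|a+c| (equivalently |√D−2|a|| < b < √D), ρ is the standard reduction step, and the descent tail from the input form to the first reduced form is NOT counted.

D = 160, ⌊√D⌋ = 12
descent: ρ → (-5,10,3)  [lands on river]
river: ρ → (3,8,-8)
river: ρ → (-8,8,3)
river: ρ → (3,10,-5)
ρ-cycle length = 4 (tail of 1 descent step not counted)

4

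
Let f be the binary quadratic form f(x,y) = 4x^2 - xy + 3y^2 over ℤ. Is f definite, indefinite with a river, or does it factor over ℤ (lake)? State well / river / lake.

D = b²−4ac = (-1)² − 4·4·3 = -47
D < 0 ⇒ definite ⇒ every region one sign ⇒ single well

well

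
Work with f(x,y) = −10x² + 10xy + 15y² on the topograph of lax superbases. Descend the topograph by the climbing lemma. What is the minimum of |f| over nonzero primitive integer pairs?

river: ρ → (15,20,-5)
river: ρ → (-5,20,15)
river: ρ → (15,10,-10)
river: ρ → (-10,10,15)
closes: descent 0, river 4
min |a| on river = 5

5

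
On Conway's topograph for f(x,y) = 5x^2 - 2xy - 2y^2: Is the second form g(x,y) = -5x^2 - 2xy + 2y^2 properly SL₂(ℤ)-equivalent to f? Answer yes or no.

D₁ = 44, D₂ = 44
river cycle of f (length 2): (-2, 6, 1), (1, 6, -2)
river cycle of g (length 2): (2, 6, -1), (-1, 6, 2)
cycles differ ⇒ inequivalent

no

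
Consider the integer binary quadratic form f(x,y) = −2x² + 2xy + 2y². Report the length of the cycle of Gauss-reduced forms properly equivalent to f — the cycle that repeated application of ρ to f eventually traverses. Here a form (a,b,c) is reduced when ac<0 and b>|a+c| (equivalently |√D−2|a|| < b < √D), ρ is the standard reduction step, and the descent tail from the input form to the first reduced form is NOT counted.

D = 20, ⌊√D⌋ = 4
river: ρ → (2,2,-2)
river: ρ → (-2,2,2)
ρ-cycle length = 2 (tail of 0 descent steps not counted)

2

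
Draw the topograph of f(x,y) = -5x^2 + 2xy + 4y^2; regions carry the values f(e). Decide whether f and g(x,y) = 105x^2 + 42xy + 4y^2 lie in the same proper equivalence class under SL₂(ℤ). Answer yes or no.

D₁ = 84, D₂ = 84
river cycle of f (length 6): (4, 6, -3), (-3, 6, 4), (4, 2, -5), (-5, 8, 1), (1, 8, -5), (-5, 2, 4)
river cycle of g (length 6): (4, 6, -3), (-3, 6, 4), (4, 2, -5), (-5, 8, 1), (1, 8, -5), (-5, 2, 4)
cycles coincide ⇒ equivalent

yes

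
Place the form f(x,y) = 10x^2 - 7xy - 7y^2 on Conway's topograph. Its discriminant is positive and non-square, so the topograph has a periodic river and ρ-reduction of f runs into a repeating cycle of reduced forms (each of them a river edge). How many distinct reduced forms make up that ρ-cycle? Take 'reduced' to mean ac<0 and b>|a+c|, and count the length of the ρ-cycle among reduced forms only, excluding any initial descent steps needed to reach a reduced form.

D = 329, ⌊√D⌋ = 18
descent: ρ → (-7,7,10)  [lands on river]
river: ρ → (10,13,-4)
river: ρ → (-4,11,13)
river: ρ → (13,15,-2)
river: ρ → (-2,17,5)
river: ρ → (5,13,-8)
river: ρ → (-8,3,10)
river: ρ → (10,17,-1)
river: ρ → (-1,17,10)
river: ρ → (10,3,-8)
river: ρ → (-8,13,5)
river: ρ → (5,17,-2)
river: ρ → (-2,15,13)
river: ρ → (13,11,-4)
river: ρ → (-4,13,10)
river: ρ → (10,7,-7)
ρ-cycle length = 16 (tail of 1 descent step not counted)

16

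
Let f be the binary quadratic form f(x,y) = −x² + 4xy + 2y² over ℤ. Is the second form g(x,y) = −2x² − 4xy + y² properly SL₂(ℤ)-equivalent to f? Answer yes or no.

D₁ = 24, D₂ = 24
river cycle of f (length 2): (2, 4, -1), (-1, 4, 2)
river cycle of g (length 2): (1, 4, -2), (-2, 4, 1)
cycles differ ⇒ inequivalent

no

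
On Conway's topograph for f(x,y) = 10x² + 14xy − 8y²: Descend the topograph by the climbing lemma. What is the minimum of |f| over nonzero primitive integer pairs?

river: ρ → (-8,18,6)
river: ρ → (6,18,-8)
river: ρ → (-8,14,10)
river: ρ → (10,6,-12)
river: ρ → (-12,18,4)
river: ρ → (4,22,-2)
river: ρ → (-2,22,4)
river: ρ → (4,18,-12)
river: ρ → (-12,6,10)
river: ρ → (10,14,-8)
closes: descent 0, river 10
min |a| on river = 2

2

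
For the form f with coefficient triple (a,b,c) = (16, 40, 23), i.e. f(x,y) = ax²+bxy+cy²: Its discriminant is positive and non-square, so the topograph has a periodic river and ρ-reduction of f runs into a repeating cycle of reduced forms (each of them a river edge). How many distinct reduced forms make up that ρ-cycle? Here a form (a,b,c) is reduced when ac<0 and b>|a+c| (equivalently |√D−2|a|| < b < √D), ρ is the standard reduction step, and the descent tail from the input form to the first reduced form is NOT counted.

D = 128, ⌊√D⌋ = 11
descent: ρ → (23,6,-1)
descent: ρ → (-1,10,7)  [lands on river]
river: ρ → (7,4,-4)
river: ρ → (-4,4,7)
river: ρ → (7,10,-1)
ρ-cycle length = 4 (tail of 2 descent steps not counted)

4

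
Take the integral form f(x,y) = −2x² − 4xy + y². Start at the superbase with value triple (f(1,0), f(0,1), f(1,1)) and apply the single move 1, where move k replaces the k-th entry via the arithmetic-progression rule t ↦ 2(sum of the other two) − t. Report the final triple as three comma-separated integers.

start (-2,1,-5) = (f(1,0),f(0,1),f(1,1))
replace slot 1: 2·(1+(-5)) − (-2) = -6 → (-6,1,-5)

-6,1,-5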